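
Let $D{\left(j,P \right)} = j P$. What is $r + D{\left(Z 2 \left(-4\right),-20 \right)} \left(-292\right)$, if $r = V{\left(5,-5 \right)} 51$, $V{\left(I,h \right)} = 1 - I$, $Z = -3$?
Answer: $139956$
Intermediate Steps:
$D{\left(j,P \right)} = P j$
$r = -204$ ($r = \left(1 - 5\right) 51 = \left(-4\right) 51 = -204$)
$r + D{\left(Z 2 \left(-4\right),-20 \right)} \left(-292\right) = -204 + - 20 \left(-3\right) 2 \left(-4\right) \left(-292\right) = -204 + - 20 \left(\left(-6\right) \left(-4\right)\right) \left(-292\right) = -204 + \left(-20\right) 24 \left(-292\right) = -204 - -140160 = -204 + 140160 = 139956$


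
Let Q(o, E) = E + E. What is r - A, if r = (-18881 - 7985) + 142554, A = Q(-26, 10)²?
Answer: 115288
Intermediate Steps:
Q(o, E) = 2*E
A = 400 (A = (2*10)² = 20² = 400)
r = 115688 (r = -26866 + 142554 = 115688)
r - A = 115688 - 1*400 = 115688 - 400 = 115288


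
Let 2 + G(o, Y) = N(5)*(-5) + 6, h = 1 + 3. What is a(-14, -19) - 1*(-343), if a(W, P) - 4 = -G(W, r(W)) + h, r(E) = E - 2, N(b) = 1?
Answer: 352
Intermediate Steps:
r(E) = -2 + E
h = 4
G(o, Y) = -1 (G(o, Y) = -2 + (1*(-5) + 6) = -2 + (-5 + 6) = -2 + 1 = -1)
a(W, P) = 9 (a(W, P) = 4 + (-1*(-1) + 4) = 4 + (1 + 4) = 4 + 5 = 9)
a(-14, -19) - 1*(-343) = 9 - 1*(-343) = 9 + 343 = 352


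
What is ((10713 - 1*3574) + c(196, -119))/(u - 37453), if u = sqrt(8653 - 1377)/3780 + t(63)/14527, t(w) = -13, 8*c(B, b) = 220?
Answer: -202334158529196152659200/1057422928969108214792549 - 2858385383680365*sqrt(1819)/1057422928969108214792549 ≈ -0.19135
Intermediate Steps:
c(B, b) = 55/2 (c(B, b) = (1/8)*220 = 55/2)
u = -13/14527 + sqrt(1819)/1890 (u = sqrt(8653 - 1377)/3780 - 13/14527 = sqrt(7276)*(1/3780) - 13*1/14527 = (2*sqrt(1819))*(1/3780) - 13/14527 = sqrt(1819)/1890 - 13/14527 = -13/14527 + sqrt(1819)/1890 ≈ 0.021671)
((10713 - 1*3574) + c(196, -119))/(u - 37453) = ((10713 - 1*3574) + 55/2)/((-13/14527 + sqrt(1819)/1890) - 37453) = ((10713 - 3574) + 55/2)/(-544079744/14527 + sqrt(1819)/1890) = (7139 + 55/2)/(-544079744/14527 + sqrt(1819)/1890) = 14333/(2*(-544079744/14527 + sqrt(1819)/1890))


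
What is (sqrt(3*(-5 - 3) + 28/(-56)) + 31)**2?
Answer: 1873/2 + 217*I*sqrt(2) ≈ 936.5 + 306.88*I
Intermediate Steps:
(sqrt(3*(-5 - 3) + 28/(-56)) + 31)**2 = (sqrt(3*(-8) + 28*(-1/56)) + 31)**2 = (sqrt(-24 - 1/2) + 31)**2 = (sqrt(-49/2) + 31)**2 = (7*I*sqrt(2)/2 + 31)**2 = (31 + 7*I*sqrt(2)/2)**2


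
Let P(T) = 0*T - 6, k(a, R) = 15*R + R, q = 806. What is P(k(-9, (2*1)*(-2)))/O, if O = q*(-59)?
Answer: 3/23777 ≈ 0.00012617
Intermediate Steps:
k(a, R) = 16*R
P(T) = -6 (P(T) = 0 - 6 = -6)
O = -47554 (O = 806*(-59) = -47554)
P(k(-9, (2*1)*(-2)))/O = -6/(-47554) = -6*(-1/47554) = 3/23777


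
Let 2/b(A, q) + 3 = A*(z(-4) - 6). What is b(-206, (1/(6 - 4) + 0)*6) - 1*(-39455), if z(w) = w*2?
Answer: 113669857/2881 ≈ 39455.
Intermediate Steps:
z(w) = 2*w
b(A, q) = 2/(-3 - 14*A) (b(A, q) = 2/(-3 + A*(2*(-4) - 6)) = 2/(-3 + A*(-8 - 6)) = 2/(-3 + A*(-14)) = 2/(-3 - 14*A))
b(-206, (1/(6 - 4) + 0)*6) - 1*(-39455) = -2/(3 + 14*(-206)) - 1*(-39455) = -2/(3 - 2884) + 39455 = -2/(-2881) + 39455 = -2*(-1/2881) + 39455 = 2/2881 + 39455 = 113669857/2881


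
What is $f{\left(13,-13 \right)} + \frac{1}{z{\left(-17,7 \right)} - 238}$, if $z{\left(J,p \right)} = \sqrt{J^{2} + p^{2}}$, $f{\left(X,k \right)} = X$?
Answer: $\frac{365870}{28153} - \frac{13 \sqrt{2}}{56306} \approx 12.995$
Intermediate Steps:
$f{\left(13,-13 \right)} + \frac{1}{z{\left(-17,7 \right)} - 238} = 13 + \frac{1}{\sqrt{\left(-17\right)^{2} + 7^{2}} - 238} = 13 + \frac{1}{\sqrt{289 + 49} - 238} = 13 + \frac{1}{\sqrt{338} - 238} = 13 + \frac{1}{13 \sqrt{2} - 238} = 13 + \frac{1}{-238 + 13 \sqrt{2}}$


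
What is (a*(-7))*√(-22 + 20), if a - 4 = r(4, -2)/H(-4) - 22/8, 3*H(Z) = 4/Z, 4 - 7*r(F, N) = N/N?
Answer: I*√2/4 ≈ 0.35355*I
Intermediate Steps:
r(F, N) = 3/7 (r(F, N) = 4/7 - N/(7*N) = 4/7 - ⅐*1 = 4/7 - ⅐ = 3/7)
H(Z) = 4/(3*Z) (H(Z) = (4/Z)/3 = 4/(3*Z))
a = -1/28 (a = 4 + (3/(7*(((4/3)/(-4)))) - 22/8) = 4 + (3/(7*(((4/3)*(-¼)))) - 22*⅛) = 4 + (3/(7*(-⅓)) - 11/4) = 4 + ((3/7)*(-3) - 11/4) = 4 + (-9/7 - 11/4) = 4 - 113/28 = -1/28 ≈ -0.035714)
(a*(-7))*√(-22 + 20) = (-1/28*(-7))*√(-22 + 20) = √(-2)/4 = (I*√2)/4 = I*√2/4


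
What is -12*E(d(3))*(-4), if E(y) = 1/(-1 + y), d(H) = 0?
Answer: -48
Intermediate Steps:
-12*E(d(3))*(-4) = -12/(-1 + 0)*(-4) = -12/(-1)*(-4) = -12*(-1)*(-4) = 12*(-4) = -48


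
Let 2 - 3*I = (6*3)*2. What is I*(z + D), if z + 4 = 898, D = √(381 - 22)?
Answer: -10132 - 34*√359/3 ≈ -10347.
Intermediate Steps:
I = -34/3 (I = ⅔ - 6*3*2/3 = ⅔ - 6*2 = ⅔ - ⅓*36 = ⅔ - 12 = -34/3 ≈ -11.333)
D = √359 ≈ 18.947
z = 894 (z = -4 + 898 = 894)
I*(z + D) = -34*(894 + √359)/3 = -10132 - 34*√359/3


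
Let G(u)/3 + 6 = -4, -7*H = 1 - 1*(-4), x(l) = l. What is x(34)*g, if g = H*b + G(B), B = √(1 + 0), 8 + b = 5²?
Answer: -10030/7 ≈ -1432.9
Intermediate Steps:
H = -5/7 (H = -(1 - 1*(-4))/7 = -(1 + 4)/7 = -⅐*5 = -5/7 ≈ -0.71429)
b = 17 (b = -8 + 5² = -8 + 25 = 17)
B = 1 (B = √1 = 1)
G(u) = -30 (G(u) = -18 + 3*(-4) = -18 - 12 = -30)
g = -295/7 (g = -5/7*17 - 30 = -85/7 - 30 = -295/7 ≈ -42.143)
x(34)*g = 34*(-295/7) = -10030/7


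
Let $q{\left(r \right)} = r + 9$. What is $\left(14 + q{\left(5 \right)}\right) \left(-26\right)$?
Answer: $-728$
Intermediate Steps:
$q{\left(r \right)} = 9 + r$
$\left(14 + q{\left(5 \right)}\right) \left(-26\right) = \left(14 + \left(9 + 5\right)\right) \left(-26\right) = \left(14 + 14\right) \left(-26\right) = 28 \left(-26\right) = -728$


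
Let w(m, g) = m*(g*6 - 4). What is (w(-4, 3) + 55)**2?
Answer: 1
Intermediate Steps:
w(m, g) = m*(-4 + 6*g) (w(m, g) = m*(6*g - 4) = m*(-4 + 6*g))
(w(-4, 3) + 55)**2 = (2*(-4)*(-2 + 3*3) + 55)**2 = (2*(-4)*(-2 + 9) + 55)**2 = (2*(-4)*7 + 55)**2 = (-56 + 55)**2 = (-1)**2 = 1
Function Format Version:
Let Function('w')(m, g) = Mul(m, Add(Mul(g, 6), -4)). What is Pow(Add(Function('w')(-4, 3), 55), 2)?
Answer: 1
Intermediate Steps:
Function('w')(m, g) = Mul(m, Add(-4, Mul(6, g))) (Function('w')(m, g) = Mul(m, Add(Mul(6, g), -4)) = Mul(m, Add(-4, Mul(6, g))))
Pow(Add(Function('w')(-4, 3), 55), 2) = Pow(Add(Mul(2, -4, Add(-2, Mul(3, 3))), 55), 2) = Pow(Add(Mul(2, -4, Add(-2, 9)), 55), 2) = Pow(Add(Mul(2, -4, 7), 55), 2) = Pow(Add(-56, 55), 2) = Pow(-1, 2) = 1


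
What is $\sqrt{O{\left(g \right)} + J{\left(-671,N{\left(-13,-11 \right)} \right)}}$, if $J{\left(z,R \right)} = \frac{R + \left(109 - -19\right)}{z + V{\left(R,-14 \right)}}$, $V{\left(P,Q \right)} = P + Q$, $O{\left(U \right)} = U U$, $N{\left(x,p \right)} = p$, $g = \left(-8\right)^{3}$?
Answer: $\frac{\sqrt{3527407402}}{116} \approx 512.0$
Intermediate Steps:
$g = -512$
$O{\left(U \right)} = U^{2}$
$J{\left(z,R \right)} = \frac{128 + R}{-14 + R + z}$ ($J{\left(z,R \right)} = \frac{R + \left(109 - -19\right)}{z + \left(R - 14\right)} = \frac{R + \left(109 + 19\right)}{z + \left(-14 + R\right)} = \frac{R + 128}{-14 + R + z} = \frac{128 + R}{-14 + R + z}$)
$\sqrt{O{\left(g \right)} + J{\left(-671,N{\left(-13,-11 \right)} \right)}} = \sqrt{\left(-512\right)^{2} + \frac{128 - 11}{-14 - 11 - 671}} = \sqrt{262144 + \frac{1}{-696} \cdot 117} = \sqrt{262144 - \frac{39}{232}} = \sqrt{\frac{60817369}{232}} = \frac{\sqrt{3527407402}}{116}$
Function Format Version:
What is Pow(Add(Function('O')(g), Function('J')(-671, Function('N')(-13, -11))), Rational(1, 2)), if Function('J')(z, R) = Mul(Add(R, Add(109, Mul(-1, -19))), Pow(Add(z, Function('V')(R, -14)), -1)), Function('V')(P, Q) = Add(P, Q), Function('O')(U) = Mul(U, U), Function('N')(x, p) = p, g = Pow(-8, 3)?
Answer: Mul(Rational(1, 116), Pow(3527407402, Rational(1, 2))) ≈ 512.00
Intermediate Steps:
g = -512
Function('O')(U) = Pow(U, 2)
Function('J')(z, R) = Mul(Pow(Add(-14, R, z), -1), Add(128, R)) (Function('J')(z, R) = Mul(Add(R, Add(109, Mul(-1, -19))), Pow(Add(z, Add(R, -14)), -1)) = Mul(Add(R, Add(109, 19)), Pow(Add(z, Add(-14, R)), -1)) = Mul(Add(R, 128), Pow(Add(-14, R, z), -1)) = Mul(Add(128, R), Pow(Add(-14, R, z), -1)) = Mul(Pow(Add(-14, R, z), -1), Add(128, R)))
Pow(Add(Function('O')(g), Function('J')(-671, Function('N')(-13, -11))), Rational(1, 2)) = Pow(Add(Pow(-512, 2), Mul(Pow(Add(-14, -11, -671), -1), Add(128, -11))), Rational(1, 2)) = Pow(Add(262144, Mul(Pow(-696, -1), 117)), Rational(1, 2)) = Pow(Add(262144, Mul(Rational(-1, 696), 117)), Rational(1, 2)) = Pow(Add(262144, Rational(-39, 232)), Rational(1, 2)) = Pow(Rational(60817369, 232), Rational(1, 2)) = Mul(Rational(1, 116), Pow(3527407402, Rational(1, 2)))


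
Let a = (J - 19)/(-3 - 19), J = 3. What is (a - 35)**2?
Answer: 142129/121 ≈ 1174.6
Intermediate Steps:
a = 8/11 (a = (3 - 19)/(-3 - 19) = -16/(-22) = -16*(-1/22) = 8/11 ≈ 0.72727)
(a - 35)**2 = (8/11 - 35)**2 = (-377/11)**2 = 142129/121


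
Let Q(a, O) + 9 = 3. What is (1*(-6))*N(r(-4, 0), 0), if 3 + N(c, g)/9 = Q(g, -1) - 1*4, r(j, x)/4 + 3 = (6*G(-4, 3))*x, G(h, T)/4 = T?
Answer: 702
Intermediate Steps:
G(h, T) = 4*T
Q(a, O) = -6 (Q(a, O) = -9 + 3 = -6)
r(j, x) = -12 + 288*x (r(j, x) = -12 + 4*((6*(4*3))*x) = -12 + 4*((6*12)*x) = -12 + 4*(72*x) = -12 + 288*x)
N(c, g) = -117 (N(c, g) = -27 + 9*(-6 - 1*4) = -27 + 9*(-6 - 4) = -27 + 9*(-10) = -27 - 90 = -117)
(1*(-6))*N(r(-4, 0), 0) = (1*(-6))*(-117) = -6*(-117) = 702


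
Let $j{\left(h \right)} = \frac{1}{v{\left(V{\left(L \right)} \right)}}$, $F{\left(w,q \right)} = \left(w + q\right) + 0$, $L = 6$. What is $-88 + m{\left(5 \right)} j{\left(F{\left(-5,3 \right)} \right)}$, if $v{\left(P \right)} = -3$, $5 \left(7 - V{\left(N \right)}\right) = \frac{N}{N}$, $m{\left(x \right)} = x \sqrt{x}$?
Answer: $-88 - \frac{5 \sqrt{5}}{3} \approx -91.727$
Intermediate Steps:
$m{\left(x \right)} = x^{\frac{3}{2}}$
$V{\left(N \right)} = \frac{34}{5}$ ($V{\left(N \right)} = 7 - \frac{N \frac{1}{N}}{5} = 7 - \frac{1}{5} = \frac{34}{5}$)
$F{\left(w,q \right)} = q + w$ ($F{\left(w,q \right)} = \left(q + w\right) + 0 = q + w$)
$j{\left(h \right)} = - \frac{1}{3}$ ($j{\left(h \right)} = \frac{1}{-3} = - \frac{1}{3}$)
$-88 + m{\left(5 \right)} j{\left(F{\left(-5,3 \right)} \right)} = -88 + 5^{\frac{3}{2}} \left(- \frac{1}{3}\right) = -88 + 5 \sqrt{5} \left(- \frac{1}{3}\right) = -88 - \frac{5 \sqrt{5}}{3}$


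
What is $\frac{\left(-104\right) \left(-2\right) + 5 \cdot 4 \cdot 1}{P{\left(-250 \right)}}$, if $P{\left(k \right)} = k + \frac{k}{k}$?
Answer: $- \frac{76}{83} \approx -0.91566$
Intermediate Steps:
$P{\left(k \right)} = 1 + k$ ($P{\left(k \right)} = k + 1 = 1 + k$)
$\frac{\left(-104\right) \left(-2\right) + 5 \cdot 4 \cdot 1}{P{\left(-250 \right)}} = \frac{\left(-104\right) \left(-2\right) + 5 \cdot 4 \cdot 1}{1 - 250} = \frac{208 + 20 \cdot 1}{-249} = \left(208 + 20\right) \left(- \frac{1}{249}\right) = 228 \left(- \frac{1}{249}\right) = - \frac{76}{83}$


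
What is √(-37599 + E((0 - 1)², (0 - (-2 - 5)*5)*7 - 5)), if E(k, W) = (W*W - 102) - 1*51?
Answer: 2*√4962 ≈ 140.88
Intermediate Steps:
E(k, W) = -153 + W² (E(k, W) = (W² - 102) - 51 = (-102 + W²) - 51 = -153 + W²)
√(-37599 + E((0 - 1)², (0 - (-2 - 5)*5)*7 - 5)) = √(-37599 + (-153 + ((0 - (-2 - 5)*5)*7 - 5)²)) = √(-37599 + (-153 + ((0 - (-7)*5)*7 - 5)²)) = √(-37599 + (-153 + ((0 - 1*(-35))*7 - 5)²)) = √(-37599 + (-153 + ((0 + 35)*7 - 5)²)) = √(-37599 + (-153 + (35*7 - 5)²)) = √(-37599 + (-153 + (245 - 5)²)) = √(-37599 + (-153 + 240²)) = √(-37599 + (-153 + 57600)) = √(-37599 + 57447) = √19848 = 2*√4962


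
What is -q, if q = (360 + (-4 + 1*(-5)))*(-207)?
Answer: 72657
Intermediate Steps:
q = -72657 (q = (360 + (-4 - 5))*(-207) = (360 - 9)*(-207) = 351*(-207) = -72657)
-q = -1*(-72657) = 72657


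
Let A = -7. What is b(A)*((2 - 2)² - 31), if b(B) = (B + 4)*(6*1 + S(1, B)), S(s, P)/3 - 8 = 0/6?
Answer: 2790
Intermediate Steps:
S(s, P) = 24 (S(s, P) = 24 + 3*(0/6) = 24 + 3*(0*(⅙)) = 24 + 3*0 = 24 + 0 = 24)
b(B) = 120 + 30*B (b(B) = (B + 4)*(6*1 + 24) = (4 + B)*(6 + 24) = (4 + B)*30 = 120 + 30*B)
b(A)*((2 - 2)² - 31) = (120 + 30*(-7))*((2 - 2)² - 31) = (120 - 210)*(0² - 31) = -90*(0 - 31) = -90*(-31) = 2790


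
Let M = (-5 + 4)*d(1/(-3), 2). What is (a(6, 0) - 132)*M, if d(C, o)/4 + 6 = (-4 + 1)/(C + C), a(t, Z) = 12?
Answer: -720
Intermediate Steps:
d(C, o) = -24 - 6/C (d(C, o) = -24 + 4*((-4 + 1)/(C + C)) = -24 + 4*(-3*1/(2*C)) = -24 + 4*(-3/(2*C)) = -24 - 6/C)
M = 6 (M = (-5 + 4)*(-24 - 6/(1/(-3))) = -(-24 - 6/(-1/3)) = -(-24 - 6*(-3)) = -(-24 + 18) = -1*(-6) = 6)
(a(6, 0) - 132)*M = (12 - 132)*6 = -120*6 = -720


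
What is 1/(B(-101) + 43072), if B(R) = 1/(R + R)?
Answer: 202/8700543 ≈ 2.3217e-5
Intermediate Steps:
B(R) = 1/(2*R)
1/(B(-101) + 43072) = 1/((½)/(-101) + 43072) = 1/((½)*(-1/101) + 43072) = 1/(-1/202 + 43072) = 1/(8700543/202) = 202/8700543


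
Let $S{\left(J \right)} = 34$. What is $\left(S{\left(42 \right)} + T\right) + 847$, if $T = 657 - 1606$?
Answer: $-68$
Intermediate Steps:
$T = -949$
$\left(S{\left(42 \right)} + T\right) + 847 = \left(34 - 949\right) + 847 = -915 + 847 = -68$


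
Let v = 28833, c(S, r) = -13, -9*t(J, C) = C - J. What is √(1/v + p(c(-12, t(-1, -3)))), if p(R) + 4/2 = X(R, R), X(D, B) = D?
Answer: I*√12470099502/28833 ≈ 3.873*I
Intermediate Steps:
t(J, C) = -C/9 + J/9 (t(J, C) = -(C - J)/9 = -C/9 + J/9)
p(R) = -2 + R
√(1/v + p(c(-12, t(-1, -3)))) = √(1/28833 + (-2 - 13)) = √(1/28833 - 15) = √(-432494/28833) = I*√12470099502/28833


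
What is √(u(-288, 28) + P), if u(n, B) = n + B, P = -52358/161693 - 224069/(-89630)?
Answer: I*√54151733932414676141570/14492543590 ≈ 16.057*I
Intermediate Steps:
P = 31537541277/14492543590 (P = -52358*1/161693 - 224069*(-1/89630) = -52358/161693 + 224069/89630 = 31537541277/14492543590 ≈ 2.1761)
u(n, B) = B + n
√(u(-288, 28) + P) = √((28 - 288) + 31537541277/14492543590) = √(-260 + 31537541277/14492543590) = √(-3736523792123/14492543590) = I*√54151733932414676141570/14492543590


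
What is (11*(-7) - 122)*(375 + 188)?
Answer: -112037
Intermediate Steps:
(11*(-7) - 122)*(375 + 188) = (-77 - 122)*563 = -199*563 = -112037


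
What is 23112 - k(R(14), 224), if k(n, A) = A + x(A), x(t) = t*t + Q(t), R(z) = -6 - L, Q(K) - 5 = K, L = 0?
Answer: -27517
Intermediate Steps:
Q(K) = 5 + K
R(z) = -6 (R(z) = -6 - 1*0 = -6 + 0 = -6)
x(t) = 5 + t + t² (x(t) = t*t + (5 + t) = t² + (5 + t) = 5 + t + t²)
k(n, A) = 5 + A² + 2*A (k(n, A) = A + (5 + A + A²) = 5 + A² + 2*A)
23112 - k(R(14), 224) = 23112 - (5 + 224² + 2*224) = 23112 - (5 + 50176 + 448) = 23112 - 1*50629 = 23112 - 50629 = -27517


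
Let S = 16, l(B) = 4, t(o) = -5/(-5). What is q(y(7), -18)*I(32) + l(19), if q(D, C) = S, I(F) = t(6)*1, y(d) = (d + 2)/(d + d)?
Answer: 20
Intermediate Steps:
t(o) = 1 (t(o) = -5*(-1/5) = 1)
y(d) = (2 + d)/(2*d) (y(d) = (2 + d)/((2*d)) = (2 + d)*(1/(2*d)) = (2 + d)/(2*d))
I(F) = 1 (I(F) = 1*1 = 1)
q(D, C) = 16
q(y(7), -18)*I(32) + l(19) = 16*1 + 4 = 16 + 4 = 20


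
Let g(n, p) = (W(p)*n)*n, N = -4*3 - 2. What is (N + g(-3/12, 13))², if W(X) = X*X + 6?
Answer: 2401/256 ≈ 9.3789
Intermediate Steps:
N = -14 (N = -12 - 2 = -14)
W(X) = 6 + X² (W(X) = X² + 6 = 6 + X²)
g(n, p) = n²*(6 + p²) (g(n, p) = ((6 + p²)*n)*n = (n*(6 + p²))*n = n²*(6 + p²))
(N + g(-3/12, 13))² = (-14 + (-3/12)²*(6 + 13²))² = (-14 + (-3*1/12)²*(6 + 169))² = (-14 + (-¼)²*175)² = (-14 + (1/16)*175)² = (-14 + 175/16)² = (-49/16)² = 2401/256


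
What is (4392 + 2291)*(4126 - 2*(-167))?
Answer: 29806180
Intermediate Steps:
(4392 + 2291)*(4126 - 2*(-167)) = 6683*(4126 + 334) = 6683*4460 = 29806180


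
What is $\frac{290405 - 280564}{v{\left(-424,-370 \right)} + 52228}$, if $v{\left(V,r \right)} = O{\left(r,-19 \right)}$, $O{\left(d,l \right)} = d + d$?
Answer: $\frac{9841}{51488} \approx 0.19113$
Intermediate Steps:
$O{\left(d,l \right)} = 2 d$
$v{\left(V,r \right)} = 2 r$
$\frac{290405 - 280564}{v{\left(-424,-370 \right)} + 52228} = \frac{290405 - 280564}{2 \left(-370\right) + 52228} = \frac{9841}{-740 + 52228} = \frac{9841}{51488}$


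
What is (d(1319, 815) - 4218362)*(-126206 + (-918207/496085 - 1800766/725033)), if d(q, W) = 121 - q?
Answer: 38309452923381927760152/71935599161 ≈ 5.3255e+11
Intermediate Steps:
(d(1319, 815) - 4218362)*(-126206 + (-918207/496085 - 1800766/725033)) = ((121 - 1*1319) - 4218362)*(-126206 + (-918207/496085 - 1800766/725033)) = ((121 - 1319) - 4218362)*(-126206 + (-918207*1/496085 - 1800766*1/725033)) = (-1198 - 4218362)*(-126206 + (-918207/496085 - 1800766/725033)) = -4219560*(-126206 - 1559063376941/359677995805) = -4219560*(-45395080201942771/359677995805) = 38309452923381927760152/71935599161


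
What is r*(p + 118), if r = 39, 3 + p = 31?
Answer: 5694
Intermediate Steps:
p = 28 (p = -3 + 31 = 28)
r*(p + 118) = 39*(28 + 118) = 39*146 = 5694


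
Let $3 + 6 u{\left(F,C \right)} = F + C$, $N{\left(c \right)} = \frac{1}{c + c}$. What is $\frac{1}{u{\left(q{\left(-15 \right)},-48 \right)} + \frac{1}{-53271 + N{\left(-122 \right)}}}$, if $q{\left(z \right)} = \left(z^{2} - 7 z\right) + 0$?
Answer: $\frac{25996250}{1208825137} \approx 0.021505$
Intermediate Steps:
$q{\left(z \right)} = z^{2} - 7 z$
$N{\left(c \right)} = \frac{1}{2 c}$
$u{\left(F,C \right)} = - \frac{1}{2} + \frac{C}{6} + \frac{F}{6}$ ($u{\left(F,C \right)} = - \frac{1}{2} + \frac{F + C}{6} = - \frac{1}{2} + \frac{C + F}{6} = - \frac{1}{2} + \left(\frac{C}{6} + \frac{F}{6}\right) = - \frac{1}{2} + \frac{C}{6} + \frac{F}{6}$)
$\frac{1}{u{\left(q{\left(-15 \right)},-48 \right)} + \frac{1}{-53271 + N{\left(-122 \right)}}} = \frac{1}{\left(- \frac{1}{2} + \frac{1}{6} \left(-48\right) + \frac{\left(-15\right) \left(-7 - 15\right)}{6}\right) + \frac{1}{-53271 + \frac{1}{2 \left(-122\right)}}} = \frac{1}{\left(- \frac{1}{2} - 8 + \frac{\left(-15\right) \left(-22\right)}{6}\right) + \frac{1}{-53271 + \frac{1}{2} \left(- \frac{1}{122}\right)}} = \frac{1}{\left(- \frac{1}{2} - 8 + \frac{1}{6} \cdot 330\right) + \frac{1}{-53271 - \frac{1}{244}}} = \frac{1}{\left(- \frac{1}{2} - 8 + 55\right) + \frac{1}{- \frac{12998125}{244}}} = \frac{1}{\frac{93}{2} - \frac{244}{12998125}} = \frac{1}{\frac{1208825137}{25996250}} = \frac{25996250}{1208825137}$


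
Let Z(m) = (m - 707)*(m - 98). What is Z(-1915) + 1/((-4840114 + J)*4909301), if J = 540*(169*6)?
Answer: 111227426760821060843/21073439644754 ≈ 5.2781e+6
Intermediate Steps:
Z(m) = (-707 + m)*(-98 + m)
J = 547560 (J = 540*1014 = 547560)
Z(-1915) + 1/((-4840114 + J)*4909301) = (69286 + (-1915)² - 805*(-1915)) + 1/((-4840114 + 547560)*4909301) = (69286 + 3667225 + 1541575) + (1/4909301)/(-4292554) = 5278086 - 1/4292554*1/4909301 = 5278086 - 1/21073439644754 = 111227426760821060843/21073439644754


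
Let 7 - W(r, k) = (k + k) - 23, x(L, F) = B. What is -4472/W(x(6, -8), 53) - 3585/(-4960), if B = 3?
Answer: 1122679/18848 ≈ 59.565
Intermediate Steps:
x(L, F) = 3
W(r, k) = 30 - 2*k (W(r, k) = 7 - ((k + k) - 23) = 7 - (2*k - 23) = 7 - (-23 + 2*k) = 7 + (23 - 2*k) = 30 - 2*k)
-4472/W(x(6, -8), 53) - 3585/(-4960) = -4472/(30 - 2*53) - 3585/(-4960) = -4472/(30 - 106) - 3585*(-1/4960) = -4472/(-76) + 717/992 = -4472*(-1/76) + 717/992 = 1118/19 + 717/992 = 1122679/18848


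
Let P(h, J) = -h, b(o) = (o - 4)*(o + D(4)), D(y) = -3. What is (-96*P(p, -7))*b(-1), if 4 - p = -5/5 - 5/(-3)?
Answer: 6400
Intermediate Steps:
b(o) = (-4 + o)*(-3 + o) (b(o) = (o - 4)*(o - 3) = (-4 + o)*(-3 + o))
p = 10/3 (p = 4 - (-5/5 - 5/(-3)) = 4 - (-5*⅕ - 5*(-⅓)) = 4 - (-1 + 5/3) = 4 - 1*⅔ = 4 - ⅔ = 10/3 ≈ 3.3333)
(-96*P(p, -7))*b(-1) = (-(-96)*10/3)*(12 + (-1)² - 7*(-1)) = (-96*(-10/3))*(12 + 1 + 7) = 320*20 = 6400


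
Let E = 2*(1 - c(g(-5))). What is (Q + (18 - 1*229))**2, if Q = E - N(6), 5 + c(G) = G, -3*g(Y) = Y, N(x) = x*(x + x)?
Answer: 677329/9 ≈ 75259.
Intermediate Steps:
N(x) = 2*x**2 (N(x) = x*(2*x) = 2*x**2)
g(Y) = -Y/3
c(G) = -5 + G
E = 26/3 (E = 2*(1 - (-5 - 1/3*(-5))) = 2*(1 - (-5 + 5/3)) = 2*(1 - 1*(-10/3)) = 2*(1 + 10/3) = 2*(13/3) = 26/3 ≈ 8.6667)
Q = -190/3 (Q = 26/3 - 2*6**2 = 26/3 - 2*36 = 26/3 - 1*72 = 26/3 - 72 = -190/3 ≈ -63.333)
(Q + (18 - 1*229))**2 = (-190/3 + (18 - 1*229))**2 = (-190/3 + (18 - 229))**2 = (-190/3 - 211)**2 = (-823/3)**2 = 677329/9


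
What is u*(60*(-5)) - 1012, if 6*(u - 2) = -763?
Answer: 36538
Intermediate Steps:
u = -751/6 (u = 2 + (1/6)*(-763) = 2 - 763/6 = -751/6 ≈ -125.17)
u*(60*(-5)) - 1012 = -7510*(-5) - 1012 = -751/6*(-300) - 1012 = 37550 - 1012 = 36538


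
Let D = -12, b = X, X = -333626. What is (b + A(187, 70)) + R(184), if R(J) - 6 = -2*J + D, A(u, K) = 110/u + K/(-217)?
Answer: -176017860/527 ≈ -3.3400e+5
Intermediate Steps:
b = -333626
A(u, K) = 110/u - K/217 (A(u, K) = 110/u + K*(-1/217) = 110/u - K/217)
R(J) = -6 - 2*J (R(J) = 6 + (-2*J - 12) = 6 + (-12 - 2*J) = -6 - 2*J)
(b + A(187, 70)) + R(184) = (-333626 + (110/187 - 1/217*70)) + (-6 - 2*184) = (-333626 + (110*(1/187) - 10/31)) + (-6 - 368) = (-333626 + (10/17 - 10/31)) - 374 = (-333626 + 140/527) - 374 = -175820762/527 - 374 = -176017860/527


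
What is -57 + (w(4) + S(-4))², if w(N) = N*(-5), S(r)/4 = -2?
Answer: 727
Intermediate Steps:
S(r) = -8 (S(r) = 4*(-2) = -8)
w(N) = -5*N
-57 + (w(4) + S(-4))² = -57 + (-5*4 - 8)² = -57 + (-20 - 8)² = -57 + (-28)² = -57 + 784 = 727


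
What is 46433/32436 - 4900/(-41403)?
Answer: 693800633/447649236 ≈ 1.5499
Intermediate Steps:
46433/32436 - 4900/(-41403) = 46433*(1/32436) - 4900*(-1/41403) = 46433/32436 + 4900/41403 = 693800633/447649236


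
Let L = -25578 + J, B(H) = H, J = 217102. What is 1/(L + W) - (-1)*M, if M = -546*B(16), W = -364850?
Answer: -1514175937/173326 ≈ -8736.0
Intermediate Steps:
L = 191524 (L = -25578 + 217102 = 191524)
M = -8736 (M = -546*16 = -8736)
1/(L + W) - (-1)*M = 1/(191524 - 364850) - (-1)*(-8736) = 1/(-173326) - 1*8736 = -1/173326 - 8736 = -1514175937/173326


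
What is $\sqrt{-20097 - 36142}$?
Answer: $i \sqrt{56239} \approx 237.15 i$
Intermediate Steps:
$\sqrt{-20097 - 36142} = \sqrt{-56239} = i \sqrt{56239}$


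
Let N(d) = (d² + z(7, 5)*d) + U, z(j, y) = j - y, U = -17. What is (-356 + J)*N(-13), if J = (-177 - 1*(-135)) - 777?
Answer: -148050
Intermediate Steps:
N(d) = -17 + d² + 2*d (N(d) = (d² + (7 - 1*5)*d) - 17 = (d² + (7 - 5)*d) - 17 = (d² + 2*d) - 17 = -17 + d² + 2*d)
J = -819 (J = (-177 + 135) - 777 = -42 - 777 = -819)
(-356 + J)*N(-13) = (-356 - 819)*(-17 + (-13)² + 2*(-13)) = -1175*(-17 + 169 - 26) = -1175*126 = -148050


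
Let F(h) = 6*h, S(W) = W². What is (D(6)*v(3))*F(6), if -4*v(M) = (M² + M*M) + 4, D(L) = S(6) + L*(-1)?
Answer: -5940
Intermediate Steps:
D(L) = 36 - L (D(L) = 6² + L*(-1) = 36 - L)
v(M) = -1 - M²/2 (v(M) = -((M² + M*M) + 4)/4 = -((M² + M²) + 4)/4 = -(2*M² + 4)/4 = -(4 + 2*M²)/4 = -1 - M²/2)
(D(6)*v(3))*F(6) = ((36 - 1*6)*(-1 - ½*3²))*(6*6) = ((36 - 6)*(-1 - ½*9))*36 = (30*(-1 - 9/2))*36 = (30*(-11/2))*36 = -165*36 = -5940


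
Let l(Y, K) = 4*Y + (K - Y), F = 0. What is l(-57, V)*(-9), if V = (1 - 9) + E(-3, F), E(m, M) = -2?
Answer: 1629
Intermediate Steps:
V = -10 (V = (1 - 9) - 2 = -8 - 2 = -10)
l(Y, K) = K + 3*Y
l(-57, V)*(-9) = (-10 + 3*(-57))*(-9) = (-10 - 171)*(-9) = -181*(-9) = 1629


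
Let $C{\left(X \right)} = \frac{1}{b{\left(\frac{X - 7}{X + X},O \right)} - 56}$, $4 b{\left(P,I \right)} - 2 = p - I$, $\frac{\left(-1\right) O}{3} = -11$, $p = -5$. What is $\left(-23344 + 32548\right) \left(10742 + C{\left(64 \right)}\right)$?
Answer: $\frac{494346132}{5} \approx 9.8869 \cdot 10^{7}$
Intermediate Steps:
$O = 33$ ($O = \left(-3\right) \left(-11\right) = 33$)
$b{\left(P,I \right)} = - \frac{3}{4} - \frac{I}{4}$ ($b{\left(P,I \right)} = \frac{1}{2} + \frac{-5 - I}{4} = \frac{1}{2} - \left(\frac{5}{4} + \frac{I}{4}\right) = - \frac{3}{4} - \frac{I}{4}$)
$C{\left(X \right)} = - \frac{1}{65}$ ($C{\left(X \right)} = \frac{1}{\left(- \frac{3}{4} - \frac{33}{4}\right) - 56} = \frac{1}{-9 - 56} = \frac{1}{-65} = - \frac{1}{65}$)
$\left(-23344 + 32548\right) \left(10742 + C{\left(64 \right)}\right) = \left(-23344 + 32548\right) \left(10742 - \frac{1}{65}\right) = 9204 \cdot \frac{698229}{65} = \frac{494346132}{5}$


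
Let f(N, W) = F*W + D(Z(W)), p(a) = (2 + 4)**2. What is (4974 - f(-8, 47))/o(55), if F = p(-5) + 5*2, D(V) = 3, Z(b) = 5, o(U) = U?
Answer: 2809/55 ≈ 51.073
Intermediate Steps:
p(a) = 36 (p(a) = 6**2 = 36)
F = 46 (F = 36 + 5*2 = 36 + 10 = 46)
f(N, W) = 3 + 46*W (f(N, W) = 46*W + 3 = 3 + 46*W)
(4974 - f(-8, 47))/o(55) = (4974 - (3 + 46*47))/55 = (4974 - (3 + 2162))*(1/55) = (4974 - 1*2165)*(1/55) = (4974 - 2165)*(1/55) = 2809*(1/55) = 2809/55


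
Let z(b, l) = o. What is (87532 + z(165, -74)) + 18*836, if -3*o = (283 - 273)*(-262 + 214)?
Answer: 102740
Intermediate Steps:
o = 160 (o = -(283 - 273)*(-262 + 214)/3 = -10*(-48)/3 = -1/3*(-480) = 160)
z(b, l) = 160
(87532 + z(165, -74)) + 18*836 = (87532 + 160) + 18*836 = 87692 + 15048 = 102740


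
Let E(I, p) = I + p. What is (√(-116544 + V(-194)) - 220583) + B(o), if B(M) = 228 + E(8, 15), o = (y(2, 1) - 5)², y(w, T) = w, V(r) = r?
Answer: -220332 + I*√116738 ≈ -2.2033e+5 + 341.67*I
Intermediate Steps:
o = 9 (o = (2 - 5)² = (-3)² = 9)
B(M) = 251 (B(M) = 228 + (8 + 15) = 228 + 23 = 251)
(√(-116544 + V(-194)) - 220583) + B(o) = (√(-116544 - 194) - 220583) + 251 = (√(-116738) - 220583) + 251 = (I*√116738 - 220583) + 251 = (-220583 + I*√116738) + 251 = -220332 + I*√116738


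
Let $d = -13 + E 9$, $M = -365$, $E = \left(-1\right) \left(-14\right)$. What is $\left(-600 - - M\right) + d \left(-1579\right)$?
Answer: $-179392$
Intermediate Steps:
$E = 14$
$d = 113$ ($d = -13 + 14 \cdot 9 = -13 + 126 = 113$)
$\left(-600 - - M\right) + d \left(-1579\right) = \left(-600 - \left(-1\right) \left(-365\right)\right) + 113 \left(-1579\right) = \left(-600 - 365\right) - 178427 = -965 - 178427 = -179392$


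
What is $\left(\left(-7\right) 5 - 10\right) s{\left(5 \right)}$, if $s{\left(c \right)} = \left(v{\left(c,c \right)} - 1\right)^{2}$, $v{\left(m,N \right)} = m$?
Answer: $-720$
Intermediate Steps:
$s{\left(c \right)} = \left(-1 + c\right)^{2}$ ($s{\left(c \right)} = \left(c - 1\right)^{2} = \left(-1 + c\right)^{2}$)
$\left(\left(-7\right) 5 - 10\right) s{\left(5 \right)} = \left(\left(-7\right) 5 - 10\right) \left(-1 + 5\right)^{2} = \left(-35 - 10\right) 4^{2} = \left(-45\right) 16 = -720$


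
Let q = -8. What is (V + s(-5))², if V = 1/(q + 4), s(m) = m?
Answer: 441/16 ≈ 27.563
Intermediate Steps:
V = -¼ (V = 1/(-8 + 4) = 1/(-4) = -¼ ≈ -0.25000)
(V + s(-5))² = (-¼ - 5)² = (-21/4)² = 441/16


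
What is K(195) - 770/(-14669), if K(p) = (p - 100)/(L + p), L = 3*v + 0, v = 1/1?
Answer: 1546015/2904462 ≈ 0.53229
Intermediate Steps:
v = 1
L = 3 (L = 3*1 + 0 = 3 + 0 = 3)
K(p) = (-100 + p)/(3 + p) (K(p) = (p - 100)/(3 + p) = (-100 + p)/(3 + p))
K(195) - 770/(-14669) = (-100 + 195)/(3 + 195) - 770/(-14669) = 95/198 - 770*(-1/14669) = (1/198)*95 + 770/14669 = 95/198 + 770/14669 = 1546015/2904462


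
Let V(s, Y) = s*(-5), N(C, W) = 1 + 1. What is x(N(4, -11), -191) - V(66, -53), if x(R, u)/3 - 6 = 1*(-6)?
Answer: 330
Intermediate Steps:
N(C, W) = 2
x(R, u) = 0 (x(R, u) = 18 + 3*(1*(-6)) = 18 + 3*(-6) = 18 - 18 = 0)
V(s, Y) = -5*s
x(N(4, -11), -191) - V(66, -53) = 0 - (-5)*66 = 0 - 1*(-330) = 0 + 330 = 330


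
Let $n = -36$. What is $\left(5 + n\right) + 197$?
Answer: $166$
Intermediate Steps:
$\left(5 + n\right) + 197 = \left(5 - 36\right) + 197 = -31 + 197 = 166$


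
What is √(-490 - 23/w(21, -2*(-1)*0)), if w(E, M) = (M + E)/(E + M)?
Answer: 3*I*√57 ≈ 22.65*I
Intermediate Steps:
w(E, M) = 1 (w(E, M) = (E + M)/(E + M) = 1)
√(-490 - 23/w(21, -2*(-1)*0)) = √(-490 - 23/1) = √(-490 - 23*1) = √(-490 - 23) = √(-513) = 3*I*√57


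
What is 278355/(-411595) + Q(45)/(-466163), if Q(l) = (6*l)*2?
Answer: -25996212633/38374071997 ≈ -0.67744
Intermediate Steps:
Q(l) = 12*l
278355/(-411595) + Q(45)/(-466163) = 278355/(-411595) + (12*45)/(-466163) = 278355*(-1/411595) + 540*(-1/466163) = -55671/82319 - 540/466163 = -25996212633/38374071997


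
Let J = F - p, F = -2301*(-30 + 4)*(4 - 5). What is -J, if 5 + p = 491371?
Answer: 551192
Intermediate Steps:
p = 491366 (p = -5 + 491371 = 491366)
F = -59826 (F = -(-59826)*(-1) = -2301*26 = -59826)
J = -551192 (J = -59826 - 1*491366 = -59826 - 491366 = -551192)
-J = -1*(-551192) = 551192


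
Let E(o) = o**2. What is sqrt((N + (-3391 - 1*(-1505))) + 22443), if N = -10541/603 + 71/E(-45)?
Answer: sqrt(186709168469)/3015 ≈ 143.32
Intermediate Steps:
N = -2366968/135675 (N = -10541/603 + 71/((-45)**2) = -10541*1/603 + 71/2025 = -10541/603 + 71*(1/2025) = -10541/603 + 71/2025 = -2366968/135675 ≈ -17.446)
sqrt((N + (-3391 - 1*(-1505))) + 22443) = sqrt((-2366968/135675 + (-3391 - 1*(-1505))) + 22443) = sqrt((-2366968/135675 + (-3391 + 1505)) + 22443) = sqrt((-2366968/135675 - 1886) + 22443) = sqrt(-258250018/135675 + 22443) = sqrt(2786704007/135675) = sqrt(186709168469)/3015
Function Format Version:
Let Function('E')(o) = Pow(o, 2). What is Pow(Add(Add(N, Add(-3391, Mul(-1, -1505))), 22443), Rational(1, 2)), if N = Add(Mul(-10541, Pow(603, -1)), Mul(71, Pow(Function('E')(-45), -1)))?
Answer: Mul(Rational(1, 3015), Pow(186709168469, Rational(1, 2))) ≈ 143.32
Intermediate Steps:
N = Rational(-2366968, 135675) (N = Add(Mul(-10541, Pow(603, -1)), Mul(71, Pow(Pow(-45, 2), -1))) = Add(Mul(-10541, Rational(1, 603)), Mul(71, Pow(2025, -1))) = Add(Rational(-10541, 603), Mul(71, Rational(1, 2025))) = Add(Rational(-10541, 603), Rational(71, 2025)) = Rational(-2366968, 135675) ≈ -17.446)
Pow(Add(Add(N, Add(-3391, Mul(-1, -1505))), 22443), Rational(1, 2)) = Pow(Add(Add(Rational(-2366968, 135675), Add(-3391, Mul(-1, -1505))), 22443), Rational(1, 2)) = Pow(Add(Add(Rational(-2366968, 135675), Add(-3391, 1505)), 22443), Rational(1, 2)) = Pow(Add(Add(Rational(-2366968, 135675), -1886), 22443), Rational(1, 2)) = Pow(Add(Rational(-258250018, 135675), 22443), Rational(1, 2)) = Pow(Rational(2786704007, 135675), Rational(1, 2)) = Mul(Rational(1, 3015), Pow(186709168469, Rational(1, 2)))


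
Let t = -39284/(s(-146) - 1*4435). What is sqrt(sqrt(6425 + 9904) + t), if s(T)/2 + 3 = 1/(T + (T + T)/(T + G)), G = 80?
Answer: sqrt(255849082496 + 28923464761*sqrt(16329))/170069 ≈ 11.689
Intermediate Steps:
s(T) = -6 + 2/(T + 2*T/(80 + T)) (s(T) = -6 + 2/(T + (T + T)/(T + 80)) = -6 + 2/(T + (2*T)/(80 + T)) = -6 + 2/(T + 2*T/(80 + T)))
t = 1504384/170069 (t = -39284/(2*(80 - 245*(-146) - 3*(-146)**2)/(-146*(82 - 146)) - 1*4435) = -39284/(2*(-1/146)*(80 + 35770 - 3*21316)/(-64) - 4435) = -39284/(2*(-1/146)*(-1/64)*(80 + 35770 - 63948) - 4435) = -39284/(2*(-1/146)*(-1/64)*(-28098) - 4435) = -39284/(-14049/2336 - 4435) = -39284/(-10374209/2336) = -39284*(-2336/10374209) = 1504384/170069 ≈ 8.8457)
sqrt(sqrt(6425 + 9904) + t) = sqrt(sqrt(6425 + 9904) + 1504384/170069) = sqrt(sqrt(16329) + 1504384/170069) = sqrt(1504384/170069 + sqrt(16329))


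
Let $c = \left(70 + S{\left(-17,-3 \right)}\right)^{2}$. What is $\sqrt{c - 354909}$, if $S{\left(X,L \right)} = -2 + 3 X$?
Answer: $2 i \sqrt{88655} \approx 595.5 i$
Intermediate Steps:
$c = 289$ ($c = \left(70 + \left(-2 + 3 \left(-17\right)\right)\right)^{2} = \left(70 - 53\right)^{2} = 17^{2} = 289$)
$\sqrt{c - 354909} = \sqrt{289 - 354909} = \sqrt{-354620} = 2 i \sqrt{88655}$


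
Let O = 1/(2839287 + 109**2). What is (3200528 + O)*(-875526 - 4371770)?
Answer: -1496339099393252490/89099 ≈ -1.6794e+13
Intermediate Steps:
O = 1/2851168 (O = 1/(2839287 + 11881) = 1/2851168 ≈ 3.5073e-7)
(3200528 + O)*(-875526 - 4371770) = (3200528 + 1/2851168)*(-875526 - 4371770) = (9125243016705/2851168)*(-5247296) = -1496339099393252490/89099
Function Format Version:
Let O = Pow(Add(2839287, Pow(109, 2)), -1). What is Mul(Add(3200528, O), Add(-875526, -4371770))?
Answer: Rational(-1496339099393252490, 89099) ≈ -1.6794e+13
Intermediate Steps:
O = Rational(1, 2851168) (O = Pow(Add(2839287, 11881), -1) = Pow(2851168, -1) = Rational(1, 2851168) ≈ 3.5073e-7)
Mul(Add(3200528, O), Add(-875526, -4371770)) = Mul(Add(3200528, Rational(1, 2851168)), Add(-875526, -4371770)) = Mul(Rational(9125243016705, 2851168), -5247296) = Rational(-1496339099393252490, 89099)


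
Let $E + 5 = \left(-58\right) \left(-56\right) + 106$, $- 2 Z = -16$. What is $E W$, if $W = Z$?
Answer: $26792$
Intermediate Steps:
$Z = 8$ ($Z = \left(- \frac{1}{2}\right) \left(-16\right) = 8$)
$W = 8$
$E = 3349$ ($E = -5 + \left(\left(-58\right) \left(-56\right) + 106\right) = -5 + \left(3248 + 106\right) = -5 + 3354 = 3349$)
$E W = 3349 \cdot 8 = 26792$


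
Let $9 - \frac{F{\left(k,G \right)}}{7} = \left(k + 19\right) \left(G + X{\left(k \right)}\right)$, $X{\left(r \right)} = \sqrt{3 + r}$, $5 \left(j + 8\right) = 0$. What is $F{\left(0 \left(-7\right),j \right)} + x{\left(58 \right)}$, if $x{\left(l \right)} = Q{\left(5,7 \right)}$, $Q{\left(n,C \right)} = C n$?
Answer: $1162 - 133 \sqrt{3} \approx 931.64$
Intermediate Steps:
$j = -8$ ($j = -8 + \frac{1}{5} \cdot 0 = -8 + 0 = -8$)
$x{\left(l \right)} = 35$ ($x{\left(l \right)} = 7 \cdot 5 = 35$)
$F{\left(k,G \right)} = 63 - 7 \left(19 + k\right) \left(G + \sqrt{3 + k}\right)$ ($F{\left(k,G \right)} = 63 - 7 \left(k + 19\right) \left(G + \sqrt{3 + k}\right) = 63 - 7 \left(19 + k\right) \left(G + \sqrt{3 + k}\right)$)
$F{\left(0 \left(-7\right),j \right)} + x{\left(58 \right)} = \left(63 - -1064 - 133 \sqrt{3 + 0 \left(-7\right)} - - 56 \cdot 0 \left(-7\right) - 7 \cdot 0 \left(-7\right) \sqrt{3 + 0 \left(-7\right)}\right) + 35 = \left(63 + 1064 - 133 \sqrt{3 + 0} - \left(-56\right) 0 - 0 \sqrt{3 + 0}\right) + 35 = \left(63 + 1064 - 133 \sqrt{3} + 0 - 0 \sqrt{3}\right) + 35 = \left(63 + 1064 - 133 \sqrt{3} + 0 + 0\right) + 35 = \left(1127 - 133 \sqrt{3}\right) + 35 = 1162 - 133 \sqrt{3}$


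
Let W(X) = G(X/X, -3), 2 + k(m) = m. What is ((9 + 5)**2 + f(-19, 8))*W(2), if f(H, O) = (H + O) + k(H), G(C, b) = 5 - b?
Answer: 1312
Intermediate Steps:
k(m) = -2 + m
f(H, O) = -2 + O + 2*H (f(H, O) = (H + O) + (-2 + H) = -2 + O + 2*H)
W(X) = 8 (W(X) = 5 - 1*(-3) = 5 + 3 = 8)
((9 + 5)**2 + f(-19, 8))*W(2) = ((9 + 5)**2 + (-2 + 8 + 2*(-19)))*8 = (14**2 + (-2 + 8 - 38))*8 = (196 - 32)*8 = 164*8 = 1312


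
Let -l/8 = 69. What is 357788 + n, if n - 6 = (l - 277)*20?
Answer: 341214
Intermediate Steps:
l = -552 (l = -8*69 = -552)
n = -16574 (n = 6 + (-552 - 277)*20 = 6 - 829*20 = 6 - 16580 = -16574)
357788 + n = 357788 - 16574 = 341214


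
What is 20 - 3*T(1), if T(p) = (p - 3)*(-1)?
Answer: 14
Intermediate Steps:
T(p) = 3 - p (T(p) = (-3 + p)*(-1) = 3 - p)
20 - 3*T(1) = 20 - 3*(3 - 1*1) = 20 - 3*(3 - 1) = 20 - 3*2 = 20 - 6 = 14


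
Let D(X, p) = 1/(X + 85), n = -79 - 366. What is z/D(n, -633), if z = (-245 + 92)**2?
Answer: -8427240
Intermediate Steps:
n = -445
D(X, p) = 1/(85 + X)
z = 23409 (z = (-153)**2 = 23409)
z/D(n, -633) = 23409/(1/(85 - 445)) = 23409/(1/(-360)) = 23409/(-1/360) = 23409*(-360) = -8427240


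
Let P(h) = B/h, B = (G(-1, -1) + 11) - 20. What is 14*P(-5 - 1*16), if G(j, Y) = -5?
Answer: 28/3 ≈ 9.3333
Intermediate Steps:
B = -14 (B = (-5 + 11) - 20 = 6 - 20 = -14)
P(h) = -14/h
14*P(-5 - 1*16) = 14*(-14/(-5 - 1*16)) = 14*(-14/(-5 - 16)) = 14*(-14/(-21)) = 14*(-14*(-1/21)) = 14*(⅔) = 28/3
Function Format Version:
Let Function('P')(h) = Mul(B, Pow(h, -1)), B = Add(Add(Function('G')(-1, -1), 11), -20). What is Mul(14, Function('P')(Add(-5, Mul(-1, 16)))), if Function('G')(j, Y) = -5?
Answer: Rational(28, 3) ≈ 9.3333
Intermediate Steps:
B = -14 (B = Add(Add(-5, 11), -20) = Add(6, -20) = -14)
Function('P')(h) = Mul(-14, Pow(h, -1))
Mul(14, Function('P')(Add(-5, Mul(-1, 16)))) = Mul(14, Mul(-14, Pow(Add(-5, Mul(-1, 16)), -1))) = Mul(14, Mul(-14, Pow(Add(-5, -16), -1))) = Mul(14, Mul(-14, Pow(-21, -1))) = Mul(14, Mul(-14, Rational(-1, 21))) = Mul(14, Rational(2, 3)) = Rational(28, 3)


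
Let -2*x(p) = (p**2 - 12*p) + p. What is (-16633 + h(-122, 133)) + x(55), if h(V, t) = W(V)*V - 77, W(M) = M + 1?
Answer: -3158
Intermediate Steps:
W(M) = 1 + M
x(p) = -p**2/2 + 11*p/2 (x(p) = -((p**2 - 12*p) + p)/2 = -(p**2 - 11*p)/2 = -p**2/2 + 11*p/2)
h(V, t) = -77 + V*(1 + V) (h(V, t) = (1 + V)*V - 77 = V*(1 + V) - 77 = -77 + V*(1 + V))
(-16633 + h(-122, 133)) + x(55) = (-16633 + (-77 - 122*(1 - 122))) + (1/2)*55*(11 - 1*55) = (-16633 + (-77 - 122*(-121))) + (1/2)*55*(11 - 55) = (-16633 + (-77 + 14762)) + (1/2)*55*(-44) = (-16633 + 14685) - 1210 = -1948 - 1210 = -3158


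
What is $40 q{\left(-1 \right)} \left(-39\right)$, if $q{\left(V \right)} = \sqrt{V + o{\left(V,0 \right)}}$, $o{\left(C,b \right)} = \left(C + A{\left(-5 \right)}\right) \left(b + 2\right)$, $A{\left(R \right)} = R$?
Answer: $- 1560 i \sqrt{13} \approx - 5624.7 i$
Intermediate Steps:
$o{\left(C,b \right)} = \left(-5 + C\right) \left(2 + b\right)$ ($o{\left(C,b \right)} = \left(C - 5\right) \left(b + 2\right) = \left(-5 + C\right) \left(2 + b\right)$)
$q{\left(V \right)} = \sqrt{-10 + 3 V}$ ($q{\left(V \right)} = \sqrt{V + \left(-10 - 0 + 2 V + V 0\right)} = \sqrt{V + \left(-10 + 0 + 2 V + 0\right)} = \sqrt{V + \left(-10 + 2 V\right)} = \sqrt{-10 + 3 V}$)
$40 q{\left(-1 \right)} \left(-39\right) = 40 \sqrt{-10 + 3 \left(-1\right)} \left(-39\right) = 40 \sqrt{-10 - 3} \left(-39\right) = 40 \sqrt{-13} \left(-39\right) = 40 i \sqrt{13} \left(-39\right) = - 1560 i \sqrt{13}$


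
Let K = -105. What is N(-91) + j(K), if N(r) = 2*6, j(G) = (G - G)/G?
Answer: 12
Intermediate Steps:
j(G) = 0 (j(G) = 0/G = 0)
N(r) = 12
N(-91) + j(K) = 12 + 0 = 12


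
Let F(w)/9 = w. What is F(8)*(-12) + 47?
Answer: -817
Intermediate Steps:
F(w) = 9*w
F(8)*(-12) + 47 = (9*8)*(-12) + 47 = 72*(-12) + 47 = -864 + 47 = -817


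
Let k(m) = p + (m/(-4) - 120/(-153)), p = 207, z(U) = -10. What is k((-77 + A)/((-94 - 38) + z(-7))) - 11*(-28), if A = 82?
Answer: 14941495/28968 ≈ 515.79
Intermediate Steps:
k(m) = 10597/51 - m/4 (k(m) = 207 + (m/(-4) - 120/(-153)) = 207 + (m*(-¼) - 120*(-1/153)) = 207 + (-m/4 + 40/51) = 207 + (40/51 - m/4) = 10597/51 - m/4)
k((-77 + A)/((-94 - 38) + z(-7))) - 11*(-28) = (10597/51 - (-77 + 82)/(4*((-94 - 38) - 10))) - 11*(-28) = (10597/51 - 5/(4*(-132 - 10))) - 1*(-308) = (10597/51 - 5/(4*(-142))) + 308 = (10597/51 - 5*(-1)/(4*142)) + 308 = (10597/51 - ¼*(-5/142)) + 308 = (10597/51 + 5/568) + 308 = 6019351/28968 + 308 = 14941495/28968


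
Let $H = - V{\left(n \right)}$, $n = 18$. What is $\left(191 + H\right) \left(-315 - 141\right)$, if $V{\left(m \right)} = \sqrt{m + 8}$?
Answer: $-87096 + 456 \sqrt{26} \approx -84771.0$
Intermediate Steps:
$V{\left(m \right)} = \sqrt{8 + m}$
$H = - \sqrt{26}$ ($H = - \sqrt{8 + 18} = - \sqrt{26} \approx -5.099$)
$\left(191 + H\right) \left(-315 - 141\right) = \left(191 - \sqrt{26}\right) \left(-315 - 141\right) = \left(191 - \sqrt{26}\right) \left(-456\right) = -87096 + 456 \sqrt{26}$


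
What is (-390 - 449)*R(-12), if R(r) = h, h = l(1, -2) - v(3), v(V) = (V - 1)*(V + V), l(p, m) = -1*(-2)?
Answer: 8390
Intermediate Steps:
l(p, m) = 2
v(V) = 2*V*(-1 + V) (v(V) = (-1 + V)*(2*V) = 2*V*(-1 + V))
h = -10 (h = 2 - 2*3*(-1 + 3) = 2 - 2*3*2 = 2 - 1*12 = 2 - 12 = -10)
R(r) = -10
(-390 - 449)*R(-12) = (-390 - 449)*(-10) = -839*(-10) = 8390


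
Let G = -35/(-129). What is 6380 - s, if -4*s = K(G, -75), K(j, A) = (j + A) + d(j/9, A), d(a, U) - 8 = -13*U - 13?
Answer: 1703785/258 ≈ 6603.8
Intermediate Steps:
d(a, U) = -5 - 13*U (d(a, U) = 8 + (-13*U - 13) = 8 + (-13 - 13*U) = -5 - 13*U)
G = 35/129 (G = -35*(-1/129) = 35/129 ≈ 0.27132)
K(j, A) = -5 + j - 12*A (K(j, A) = (j + A) + (-5 - 13*A) = (A + j) + (-5 - 13*A) = -5 + j - 12*A)
s = -57745/258 (s = -(-5 + 35/129 - 12*(-75))/4 = -(-5 + 35/129 + 900)/4 = -¼*115490/129 = -57745/258 ≈ -223.82)
6380 - s = 6380 - 1*(-57745/258) = 6380 + 57745/258 = 1703785/258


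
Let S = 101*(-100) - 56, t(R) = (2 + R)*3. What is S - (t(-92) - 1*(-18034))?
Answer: -27920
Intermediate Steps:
t(R) = 6 + 3*R
S = -10156 (S = -10100 - 56 = -10156)
S - (t(-92) - 1*(-18034)) = -10156 - ((6 + 3*(-92)) - 1*(-18034)) = -10156 - ((6 - 276) + 18034) = -10156 - (-270 + 18034) = -10156 - 1*17764 = -10156 - 17764 = -27920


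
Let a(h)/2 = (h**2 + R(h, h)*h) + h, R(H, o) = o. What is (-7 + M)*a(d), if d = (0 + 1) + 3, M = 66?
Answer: 4248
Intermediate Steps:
d = 4 (d = 1 + 3 = 4)
a(h) = 2*h + 4*h**2 (a(h) = 2*((h**2 + h*h) + h) = 2*((h**2 + h**2) + h) = 2*(2*h**2 + h) = 2*(h + 2*h**2) = 2*h + 4*h**2)
(-7 + M)*a(d) = (-7 + 66)*(2*4*(1 + 2*4)) = 59*(2*4*(1 + 8)) = 59*(2*4*9) = 59*72 = 4248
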